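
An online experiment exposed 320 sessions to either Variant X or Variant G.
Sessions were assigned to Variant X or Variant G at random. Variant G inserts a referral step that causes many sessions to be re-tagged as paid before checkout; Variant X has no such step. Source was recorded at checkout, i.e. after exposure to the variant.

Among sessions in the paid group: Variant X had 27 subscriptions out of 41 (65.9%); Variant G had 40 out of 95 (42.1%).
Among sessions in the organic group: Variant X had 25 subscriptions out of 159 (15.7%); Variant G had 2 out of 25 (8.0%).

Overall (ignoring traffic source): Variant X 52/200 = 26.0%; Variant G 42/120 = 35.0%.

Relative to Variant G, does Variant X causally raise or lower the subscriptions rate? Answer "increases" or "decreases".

decreases

The stratified and pooled comparisons disagree (Variant X wins within each traffic source; Variant G wins overall), so the answer turns on the causal role of traffic source.
Traffic source lies on the pathway variant → traffic source → outcome, so adjusting for it blocks the indirect effect. For the total causal effect of variant, use the unadjusted pooled rates.
Pooled: Variant X 26.0% vs Variant G 35.0%; Variant G is higher overall.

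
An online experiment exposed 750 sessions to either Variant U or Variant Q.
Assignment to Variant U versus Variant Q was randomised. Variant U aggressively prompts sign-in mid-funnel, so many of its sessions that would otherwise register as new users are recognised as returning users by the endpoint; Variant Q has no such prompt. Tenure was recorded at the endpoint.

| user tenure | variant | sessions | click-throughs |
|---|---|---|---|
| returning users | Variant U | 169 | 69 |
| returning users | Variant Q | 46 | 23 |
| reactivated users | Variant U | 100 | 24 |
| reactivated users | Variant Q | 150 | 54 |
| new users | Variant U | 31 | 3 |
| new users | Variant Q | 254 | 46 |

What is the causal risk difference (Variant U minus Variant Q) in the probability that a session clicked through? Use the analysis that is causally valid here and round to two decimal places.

+0.05

Variant Q is higher inside every user tenure stratum but Variant U is higher in aggregate. Whether to stratify depends on how user tenure relates to the variant.
Because the variant influences user tenure, user tenure is a post-treatment mediator, not a confounder. Stratifying on it would bias the estimate; the causal effect is the crude pooled difference.
The causal difference is the pooled difference: 0.320 − 0.273 = +0.047.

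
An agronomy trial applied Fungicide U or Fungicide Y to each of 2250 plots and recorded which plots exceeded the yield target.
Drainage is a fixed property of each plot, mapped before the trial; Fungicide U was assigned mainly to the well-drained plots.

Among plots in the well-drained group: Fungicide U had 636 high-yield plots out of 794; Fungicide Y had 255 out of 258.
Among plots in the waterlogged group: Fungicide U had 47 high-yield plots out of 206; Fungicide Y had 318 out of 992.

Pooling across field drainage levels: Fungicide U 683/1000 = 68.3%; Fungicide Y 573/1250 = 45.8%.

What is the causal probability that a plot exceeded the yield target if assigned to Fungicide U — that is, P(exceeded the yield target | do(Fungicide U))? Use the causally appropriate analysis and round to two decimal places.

0.50

Field drainage differs across fungicides for reasons unrelated to any effect of the fungicide itself, and it separately predicts the outcome — a classic confounder. We must compare within field drainage levels.
Standardising Fungicide U to the population field drainage mix: 0.468·636/794 + 0.532·47/206 = 0.496.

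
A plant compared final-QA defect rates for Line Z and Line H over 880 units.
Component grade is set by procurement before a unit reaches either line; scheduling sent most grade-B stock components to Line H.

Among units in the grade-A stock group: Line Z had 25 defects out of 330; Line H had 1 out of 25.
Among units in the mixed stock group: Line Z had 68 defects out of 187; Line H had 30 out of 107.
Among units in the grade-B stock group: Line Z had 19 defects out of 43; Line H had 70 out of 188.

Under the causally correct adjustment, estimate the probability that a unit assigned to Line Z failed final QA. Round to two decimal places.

0.27

The component grade-specific comparison favours Line H throughout, but the pooled figures favour Line Z. The question is whether to condition on component grade.
Here component grade is a common cause — it drives both which line a case falls under and the outcome. The crude comparison mixes populations; the stratum-specific rates are the causally relevant ones.
Standardising Line Z to the population component grade mix: 0.403·25/330 + 0.334·68/187 + 0.263·19/43 = 0.268.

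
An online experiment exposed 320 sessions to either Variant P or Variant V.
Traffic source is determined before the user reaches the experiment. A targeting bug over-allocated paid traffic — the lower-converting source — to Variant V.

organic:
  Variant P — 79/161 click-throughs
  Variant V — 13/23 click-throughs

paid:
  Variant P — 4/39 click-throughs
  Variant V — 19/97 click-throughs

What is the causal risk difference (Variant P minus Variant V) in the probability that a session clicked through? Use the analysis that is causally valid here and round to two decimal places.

Traffic source satisfies the back-door criterion: it is not a descendant of the variant, and it blocks the spurious path from variant to outcome. Adjusting for it (i.e., using the within-traffic source rates) gives the causal effect.
Adjusting over the population distribution of traffic source: 0.575·(0.491−0.565) + 0.425·(0.103−0.196) = -0.083.

-0.08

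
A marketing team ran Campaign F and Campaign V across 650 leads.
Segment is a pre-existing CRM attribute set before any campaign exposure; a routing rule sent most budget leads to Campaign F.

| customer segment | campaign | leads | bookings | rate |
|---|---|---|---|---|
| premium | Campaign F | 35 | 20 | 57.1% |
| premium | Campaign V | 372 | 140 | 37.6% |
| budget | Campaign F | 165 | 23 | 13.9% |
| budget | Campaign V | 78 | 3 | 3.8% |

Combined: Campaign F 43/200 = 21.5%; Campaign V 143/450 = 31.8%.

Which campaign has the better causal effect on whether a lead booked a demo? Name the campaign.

The imbalance in customer segment arose from how leads were allocated, not from anything the campaign did; and customer segment independently affects the outcome. The pooled gap is confounded — condition on customer segment.
Within each level — premium: 57.1% vs 37.6%; budget: 13.9% vs 3.8% — Campaign F is higher every time.

Campaign F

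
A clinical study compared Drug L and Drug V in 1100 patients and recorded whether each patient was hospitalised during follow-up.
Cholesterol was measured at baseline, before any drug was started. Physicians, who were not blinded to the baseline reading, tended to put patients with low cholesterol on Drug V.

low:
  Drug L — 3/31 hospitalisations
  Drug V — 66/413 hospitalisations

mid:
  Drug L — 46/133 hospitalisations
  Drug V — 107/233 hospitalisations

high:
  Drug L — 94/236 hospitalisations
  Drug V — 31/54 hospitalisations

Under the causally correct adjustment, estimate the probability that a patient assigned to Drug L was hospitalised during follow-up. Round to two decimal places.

Cholesterol differs across drugs for reasons unrelated to any effect of the drug itself, and it separately predicts the outcome — a classic confounder. We must compare within cholesterol levels.
Standardising Drug L to the population cholesterol mix: 0.404·3/31 + 0.333·46/133 + 0.264·94/236 = 0.259.

0.26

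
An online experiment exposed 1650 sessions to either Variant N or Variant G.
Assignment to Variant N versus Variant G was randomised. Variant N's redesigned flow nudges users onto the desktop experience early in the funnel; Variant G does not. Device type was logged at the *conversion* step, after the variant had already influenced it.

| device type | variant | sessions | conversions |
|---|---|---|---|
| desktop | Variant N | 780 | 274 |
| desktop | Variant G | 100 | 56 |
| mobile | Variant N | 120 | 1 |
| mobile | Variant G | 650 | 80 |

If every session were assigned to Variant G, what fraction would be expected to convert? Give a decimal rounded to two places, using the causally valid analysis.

0.18

The stratified and pooled comparisons disagree (Variant G wins within each device type; Variant N wins overall), so the answer turns on the causal role of device type.
Device type is recorded after the variant and is itself shifted by it — it sits on the causal path from variant to outcome. Conditioning on a mediator would strip out part of the effect we want; the pooled comparison gives the total causal effect.
So P(outcome | do(Variant G)) is just the pooled rate for Variant G: 136/750 = 0.181.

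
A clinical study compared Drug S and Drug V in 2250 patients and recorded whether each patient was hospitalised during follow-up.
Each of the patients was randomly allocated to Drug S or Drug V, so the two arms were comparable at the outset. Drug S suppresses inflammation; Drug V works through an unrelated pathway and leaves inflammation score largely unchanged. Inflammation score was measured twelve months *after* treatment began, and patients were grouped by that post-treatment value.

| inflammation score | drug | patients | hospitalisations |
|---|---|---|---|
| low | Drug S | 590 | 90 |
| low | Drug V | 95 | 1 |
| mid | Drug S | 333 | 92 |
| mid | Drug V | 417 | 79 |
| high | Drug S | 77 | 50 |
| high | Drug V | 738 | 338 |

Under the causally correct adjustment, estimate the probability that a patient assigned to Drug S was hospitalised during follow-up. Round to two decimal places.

Within every inflammation score level Drug V has the lower rate, yet pooled Drug S does — Simpson's reversal.
Inflammation score is recorded after the drug and is itself shifted by it — it sits on the causal path from drug to outcome. Conditioning on a mediator would strip out part of the effect we want; the pooled comparison gives the total causal effect.
So P(outcome | do(Drug S)) is just the pooled rate for Drug S: 232/1000 = 0.232.

0.23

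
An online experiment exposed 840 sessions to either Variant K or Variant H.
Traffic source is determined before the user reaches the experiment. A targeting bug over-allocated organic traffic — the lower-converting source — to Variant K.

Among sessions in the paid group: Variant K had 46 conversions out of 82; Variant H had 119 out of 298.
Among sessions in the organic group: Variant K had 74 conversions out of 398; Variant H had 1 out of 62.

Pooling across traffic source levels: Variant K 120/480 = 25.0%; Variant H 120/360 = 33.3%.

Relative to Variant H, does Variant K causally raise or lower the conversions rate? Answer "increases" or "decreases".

increases

Traffic source is set before the variant has any effect — it is not caused by the variant — and it independently drives the outcome. That makes it a confounder, so the causal comparison is within traffic source levels.
Within each level — paid: 56.1% vs 39.9%; organic: 18.6% vs 1.6% — Variant K is higher every time.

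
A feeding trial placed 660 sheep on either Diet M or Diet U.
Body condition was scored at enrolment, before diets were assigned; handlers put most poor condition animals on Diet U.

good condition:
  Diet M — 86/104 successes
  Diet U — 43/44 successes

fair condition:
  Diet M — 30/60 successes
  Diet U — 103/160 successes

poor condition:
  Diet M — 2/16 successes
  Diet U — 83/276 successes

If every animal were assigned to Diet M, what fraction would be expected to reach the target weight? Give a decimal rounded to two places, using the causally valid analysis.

0.41

The imbalance in starting body condition arose from how sheep were allocated, not from anything the diet did; and starting body condition independently affects the outcome. The pooled gap is confounded — condition on starting body condition.
Standardising Diet M to the population starting body condition mix: 0.224·86/104 + 0.333·30/60 + 0.442·2/16 = 0.407.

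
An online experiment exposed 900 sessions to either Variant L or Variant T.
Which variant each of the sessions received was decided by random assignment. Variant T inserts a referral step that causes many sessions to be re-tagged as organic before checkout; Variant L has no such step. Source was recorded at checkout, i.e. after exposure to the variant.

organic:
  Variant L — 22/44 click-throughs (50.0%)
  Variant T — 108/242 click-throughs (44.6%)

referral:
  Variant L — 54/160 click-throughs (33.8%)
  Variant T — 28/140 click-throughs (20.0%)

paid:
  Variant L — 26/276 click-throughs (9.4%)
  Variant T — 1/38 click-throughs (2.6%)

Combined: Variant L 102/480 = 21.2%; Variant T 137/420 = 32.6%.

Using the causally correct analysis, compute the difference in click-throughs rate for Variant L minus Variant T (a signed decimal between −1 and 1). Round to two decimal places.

The stratified and pooled comparisons disagree (Variant L wins within each traffic source; Variant T wins overall), so the answer turns on the causal role of traffic source.
The distribution of traffic source is itself part of what the variant does — it is an intermediate outcome. Holding it fixed would remove that part of the effect; the total effect is the pooled difference.
The causal difference is the pooled difference: 0.212 − 0.326 = -0.114.

-0.11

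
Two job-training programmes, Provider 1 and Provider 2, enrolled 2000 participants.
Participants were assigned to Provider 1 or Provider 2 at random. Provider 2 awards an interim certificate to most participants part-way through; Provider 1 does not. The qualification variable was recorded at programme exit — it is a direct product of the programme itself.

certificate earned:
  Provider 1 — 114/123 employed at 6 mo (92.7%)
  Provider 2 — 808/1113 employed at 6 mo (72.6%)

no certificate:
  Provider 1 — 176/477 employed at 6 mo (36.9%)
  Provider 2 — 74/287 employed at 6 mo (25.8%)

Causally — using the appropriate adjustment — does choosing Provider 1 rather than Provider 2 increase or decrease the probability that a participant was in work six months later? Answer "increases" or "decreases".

Qualification attained during the programme here is a post-treatment variable shaped by the programme; conditioning on it would introduce bias rather than remove it. The overall comparison is the causal one.
Pooled: Provider 1 48.3% vs Provider 2 63.0%; Provider 2 is higher overall.

decreases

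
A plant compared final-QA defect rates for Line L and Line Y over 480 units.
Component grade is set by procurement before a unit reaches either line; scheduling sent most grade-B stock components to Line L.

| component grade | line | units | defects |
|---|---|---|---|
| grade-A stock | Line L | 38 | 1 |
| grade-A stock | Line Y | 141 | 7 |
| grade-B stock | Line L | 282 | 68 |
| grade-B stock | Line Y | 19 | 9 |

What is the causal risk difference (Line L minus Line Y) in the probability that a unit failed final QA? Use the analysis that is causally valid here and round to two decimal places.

-0.15

The component grade-specific comparison favours Line L throughout, but the pooled figures favour Line Y. The question is whether to condition on component grade.
Component grade differs across lines for reasons unrelated to any effect of the line itself, and it separately predicts the outcome — a classic confounder. We must compare within component grade levels.
Adjusting over the population distribution of component grade: 0.373·(0.026−0.050) + 0.627·(0.241−0.474) = -0.155.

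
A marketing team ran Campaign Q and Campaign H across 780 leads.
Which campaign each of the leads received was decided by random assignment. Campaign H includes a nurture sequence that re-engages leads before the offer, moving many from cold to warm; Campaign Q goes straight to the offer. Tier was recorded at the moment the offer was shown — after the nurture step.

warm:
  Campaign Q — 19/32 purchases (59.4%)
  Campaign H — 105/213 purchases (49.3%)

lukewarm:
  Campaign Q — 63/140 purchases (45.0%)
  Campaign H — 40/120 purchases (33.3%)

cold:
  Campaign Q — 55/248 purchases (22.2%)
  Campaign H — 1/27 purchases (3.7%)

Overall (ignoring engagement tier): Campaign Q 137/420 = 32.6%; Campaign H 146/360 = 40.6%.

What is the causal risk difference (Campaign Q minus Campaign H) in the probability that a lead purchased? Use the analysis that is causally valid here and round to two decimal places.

-0.08

Campaign Q is higher inside every engagement tier stratum but Campaign H is higher in aggregate. Whether to stratify depends on how engagement tier relates to the campaign.
Engagement tier lies on the pathway campaign → engagement tier → outcome, so adjusting for it blocks the indirect effect. For the total causal effect of campaign, use the unadjusted pooled rates.
The causal difference is the pooled difference: 0.326 − 0.406 = -0.079.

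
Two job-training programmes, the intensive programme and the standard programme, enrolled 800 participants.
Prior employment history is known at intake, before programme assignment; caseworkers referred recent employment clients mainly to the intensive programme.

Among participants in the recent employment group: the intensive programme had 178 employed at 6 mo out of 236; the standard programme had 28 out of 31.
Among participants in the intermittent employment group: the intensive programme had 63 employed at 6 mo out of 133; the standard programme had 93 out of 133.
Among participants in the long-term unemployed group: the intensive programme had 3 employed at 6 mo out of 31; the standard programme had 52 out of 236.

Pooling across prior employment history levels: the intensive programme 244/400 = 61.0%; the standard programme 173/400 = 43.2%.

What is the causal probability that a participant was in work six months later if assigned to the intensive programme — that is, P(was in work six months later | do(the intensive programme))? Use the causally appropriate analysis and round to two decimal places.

Within every prior employment history level the standard programme has the higher rate, yet pooled the intensive programme does — Simpson's reversal.
Nothing the programme does changes prior employment history; the imbalance is an allocation artefact. With prior employment history also predicting the outcome, the pooled figure is confounded, and the within-stratum comparison is the causal one.
Standardising the intensive programme to the population prior employment history mix: 0.334·178/236 + 0.333·63/133 + 0.334·3/31 = 0.442.

0.44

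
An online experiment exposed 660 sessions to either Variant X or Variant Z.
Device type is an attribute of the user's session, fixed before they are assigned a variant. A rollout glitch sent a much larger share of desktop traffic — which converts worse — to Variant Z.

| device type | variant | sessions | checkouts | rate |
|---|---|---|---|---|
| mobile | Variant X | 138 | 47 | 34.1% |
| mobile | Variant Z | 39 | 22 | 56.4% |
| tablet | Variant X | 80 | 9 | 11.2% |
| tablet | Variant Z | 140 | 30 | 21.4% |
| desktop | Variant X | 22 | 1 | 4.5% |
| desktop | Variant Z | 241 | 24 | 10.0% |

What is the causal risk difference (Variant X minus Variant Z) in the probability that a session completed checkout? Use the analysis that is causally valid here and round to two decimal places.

Device type differs across variants for reasons unrelated to any effect of the variant itself, and it separately predicts the outcome — a classic confounder. We must compare within device type levels.
Adjusting over the population distribution of device type: 0.268·(0.341−0.564) + 0.333·(0.113−0.214) + 0.398·(0.045−0.100) = -0.115.

-0.12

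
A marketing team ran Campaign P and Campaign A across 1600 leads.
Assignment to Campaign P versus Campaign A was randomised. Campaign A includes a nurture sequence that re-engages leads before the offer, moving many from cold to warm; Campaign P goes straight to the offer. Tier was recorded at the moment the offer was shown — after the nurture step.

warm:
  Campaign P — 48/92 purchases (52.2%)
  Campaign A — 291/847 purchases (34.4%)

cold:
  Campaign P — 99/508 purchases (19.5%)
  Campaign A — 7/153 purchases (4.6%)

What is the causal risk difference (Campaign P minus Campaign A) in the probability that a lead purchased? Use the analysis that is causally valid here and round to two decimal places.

-0.05

Engagement tier is recorded after the campaign and is itself shifted by it — it sits on the causal path from campaign to outcome. Conditioning on a mediator would strip out part of the effect we want; the pooled comparison gives the total causal effect.
The causal difference is the pooled difference: 0.245 − 0.298 = -0.053.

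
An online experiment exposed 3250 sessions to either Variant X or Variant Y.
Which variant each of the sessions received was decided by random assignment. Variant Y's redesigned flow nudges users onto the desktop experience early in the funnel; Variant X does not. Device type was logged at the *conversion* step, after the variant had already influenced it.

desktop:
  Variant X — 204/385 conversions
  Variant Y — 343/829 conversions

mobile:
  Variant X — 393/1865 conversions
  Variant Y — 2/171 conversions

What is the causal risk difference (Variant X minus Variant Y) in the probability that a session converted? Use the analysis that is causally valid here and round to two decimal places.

Device type lies on the pathway variant → device type → outcome, so adjusting for it blocks the indirect effect. For the total causal effect of variant, use the unadjusted pooled rates.
The causal difference is the pooled difference: 0.265 − 0.345 = -0.080.

-0.08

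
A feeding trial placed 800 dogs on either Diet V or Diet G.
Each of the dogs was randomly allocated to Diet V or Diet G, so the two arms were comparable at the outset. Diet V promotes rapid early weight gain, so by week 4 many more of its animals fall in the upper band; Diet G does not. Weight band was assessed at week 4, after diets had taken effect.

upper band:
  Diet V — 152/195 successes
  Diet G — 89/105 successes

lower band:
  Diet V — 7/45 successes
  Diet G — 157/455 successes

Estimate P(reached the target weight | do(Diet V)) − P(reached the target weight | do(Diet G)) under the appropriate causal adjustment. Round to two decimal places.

Week-4 weight band here is a post-treatment variable shaped by the diet; conditioning on it would introduce bias rather than remove it. The overall comparison is the causal one.
The causal difference is the pooled difference: 0.662 − 0.439 = +0.223.

+0.22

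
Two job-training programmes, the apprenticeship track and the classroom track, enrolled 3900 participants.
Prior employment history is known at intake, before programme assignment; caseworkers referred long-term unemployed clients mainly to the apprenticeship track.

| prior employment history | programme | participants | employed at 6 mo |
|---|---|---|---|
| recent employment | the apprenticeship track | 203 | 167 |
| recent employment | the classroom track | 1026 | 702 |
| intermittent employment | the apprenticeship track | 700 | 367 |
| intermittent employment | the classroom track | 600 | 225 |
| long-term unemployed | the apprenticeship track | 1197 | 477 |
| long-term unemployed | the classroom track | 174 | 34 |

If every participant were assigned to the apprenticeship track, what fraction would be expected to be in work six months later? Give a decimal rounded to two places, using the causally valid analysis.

Nothing the programme does changes prior employment history; the imbalance is an allocation artefact. With prior employment history also predicting the outcome, the pooled figure is confounded, and the within-stratum comparison is the causal one.
Standardising the apprenticeship track to the population prior employment history mix: 0.315·167/203 + 0.333·367/700 + 0.352·477/1197 = 0.574.

0.57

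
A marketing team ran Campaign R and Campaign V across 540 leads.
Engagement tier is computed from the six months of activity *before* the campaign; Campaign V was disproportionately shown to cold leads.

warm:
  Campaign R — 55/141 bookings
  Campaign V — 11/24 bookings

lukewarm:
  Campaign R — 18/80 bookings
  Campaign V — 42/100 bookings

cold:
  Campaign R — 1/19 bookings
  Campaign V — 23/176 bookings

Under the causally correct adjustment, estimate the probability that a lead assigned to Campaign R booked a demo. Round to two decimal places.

Here engagement tier is a common cause — it drives both which campaign a case falls under and the outcome. The crude comparison mixes populations; the stratum-specific rates are the causally relevant ones.
Standardising Campaign R to the population engagement tier mix: 0.306·55/141 + 0.333·18/80 + 0.361·1/19 = 0.213.

0.21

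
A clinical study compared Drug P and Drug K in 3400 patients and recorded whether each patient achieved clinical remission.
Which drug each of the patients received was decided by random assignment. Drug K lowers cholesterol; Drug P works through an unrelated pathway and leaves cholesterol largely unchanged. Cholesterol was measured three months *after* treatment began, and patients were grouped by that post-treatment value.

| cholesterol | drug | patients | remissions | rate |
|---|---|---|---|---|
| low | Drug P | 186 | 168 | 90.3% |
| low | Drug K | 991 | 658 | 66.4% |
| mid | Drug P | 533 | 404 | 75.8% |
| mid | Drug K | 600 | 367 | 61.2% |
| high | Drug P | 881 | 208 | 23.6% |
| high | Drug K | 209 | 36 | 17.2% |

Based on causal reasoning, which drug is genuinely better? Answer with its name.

Drug K

Stratifying would compare drugs among patients the drugs themselves sorted into cholesterol groups — a form of selection on an intermediate. The unconditioned pooled rates give the total causal effect.
Pooled: Drug P 48.8% vs Drug K 58.9%; Drug K is higher overall.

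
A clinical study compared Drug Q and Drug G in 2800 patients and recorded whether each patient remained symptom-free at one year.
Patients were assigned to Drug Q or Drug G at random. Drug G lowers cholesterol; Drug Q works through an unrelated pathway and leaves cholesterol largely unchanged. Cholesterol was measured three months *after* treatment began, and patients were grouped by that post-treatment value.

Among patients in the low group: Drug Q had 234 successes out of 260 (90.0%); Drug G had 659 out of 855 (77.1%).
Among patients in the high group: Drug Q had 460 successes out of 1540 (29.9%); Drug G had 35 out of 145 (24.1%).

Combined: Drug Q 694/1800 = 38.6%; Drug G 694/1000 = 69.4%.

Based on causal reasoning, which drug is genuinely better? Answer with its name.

Cholesterol is downstream of the drug. One should not condition on a consequence of treatment, so the overall rates are the right comparison.
Pooled: Drug Q 38.6% vs Drug G 69.4%; Drug G is higher overall.

Drug G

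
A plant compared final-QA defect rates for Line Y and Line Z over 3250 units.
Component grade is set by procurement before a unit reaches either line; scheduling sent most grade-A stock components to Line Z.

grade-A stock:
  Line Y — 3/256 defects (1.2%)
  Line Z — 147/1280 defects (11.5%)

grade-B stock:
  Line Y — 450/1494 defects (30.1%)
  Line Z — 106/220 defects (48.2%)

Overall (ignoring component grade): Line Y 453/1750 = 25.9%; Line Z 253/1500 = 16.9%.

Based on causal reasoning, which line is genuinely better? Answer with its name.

Here component grade is a common cause — it drives both which line a case falls under and the outcome. The crude comparison mixes populations; the stratum-specific rates are the causally relevant ones.
Within each level — grade-A stock: 1.2% vs 11.5%; grade-B stock: 30.1% vs 48.2% — Line Y is lower every time.

Line Y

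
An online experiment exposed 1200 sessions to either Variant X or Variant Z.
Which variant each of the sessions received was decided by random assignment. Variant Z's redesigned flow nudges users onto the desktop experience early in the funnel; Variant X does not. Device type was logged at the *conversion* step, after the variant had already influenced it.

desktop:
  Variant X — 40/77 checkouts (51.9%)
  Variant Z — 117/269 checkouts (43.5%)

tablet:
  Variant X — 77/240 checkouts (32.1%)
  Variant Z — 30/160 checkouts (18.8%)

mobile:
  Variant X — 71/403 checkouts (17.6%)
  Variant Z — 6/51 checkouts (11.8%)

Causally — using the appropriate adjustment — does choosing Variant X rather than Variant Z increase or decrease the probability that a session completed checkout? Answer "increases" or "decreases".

The distribution of device type is itself part of what the variant does — it is an intermediate outcome. Holding it fixed would remove that part of the effect; the total effect is the pooled difference.
Pooled: Variant X 26.1% vs Variant Z 31.9%; Variant Z is higher overall.

decreases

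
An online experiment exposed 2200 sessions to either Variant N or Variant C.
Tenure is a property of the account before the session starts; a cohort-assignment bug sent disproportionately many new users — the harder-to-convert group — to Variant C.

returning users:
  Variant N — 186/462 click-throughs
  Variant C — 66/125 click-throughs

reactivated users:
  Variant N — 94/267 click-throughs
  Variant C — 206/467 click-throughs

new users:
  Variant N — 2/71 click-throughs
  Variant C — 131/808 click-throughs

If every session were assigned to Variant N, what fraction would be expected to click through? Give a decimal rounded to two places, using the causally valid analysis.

0.24

User tenure satisfies the back-door criterion: it is not a descendant of the variant, and it blocks the spurious path from variant to outcome. Adjusting for it (i.e., using the within-user tenure rates) gives the causal effect.
Standardising Variant N to the population user tenure mix: 0.267·186/462 + 0.334·94/267 + 0.400·2/71 = 0.236.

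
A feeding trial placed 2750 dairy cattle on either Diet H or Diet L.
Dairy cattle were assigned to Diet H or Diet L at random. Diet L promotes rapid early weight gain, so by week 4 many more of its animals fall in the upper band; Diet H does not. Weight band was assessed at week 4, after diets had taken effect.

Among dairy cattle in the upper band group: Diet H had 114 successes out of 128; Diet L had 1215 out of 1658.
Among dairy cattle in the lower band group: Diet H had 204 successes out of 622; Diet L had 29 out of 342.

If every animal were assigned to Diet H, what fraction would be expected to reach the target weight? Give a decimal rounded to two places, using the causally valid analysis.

The stratified and pooled comparisons disagree (Diet H wins within each week-4 weight band; Diet L wins overall), so the answer turns on the causal role of week-4 weight band.
Week-4 weight band lies on the pathway diet → week-4 weight band → outcome, so adjusting for it blocks the indirect effect. For the total causal effect of diet, use the unadjusted pooled rates.
So P(outcome | do(Diet H)) is just the pooled rate for Diet H: 318/750 = 0.424.

0.42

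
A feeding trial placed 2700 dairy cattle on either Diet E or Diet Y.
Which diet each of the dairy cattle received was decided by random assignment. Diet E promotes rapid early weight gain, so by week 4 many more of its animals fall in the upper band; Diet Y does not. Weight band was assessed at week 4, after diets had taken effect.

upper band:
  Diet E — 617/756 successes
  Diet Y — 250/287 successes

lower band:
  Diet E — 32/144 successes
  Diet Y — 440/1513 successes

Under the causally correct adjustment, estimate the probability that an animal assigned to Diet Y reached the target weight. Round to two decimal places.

0.38

The stratified and pooled comparisons disagree (Diet Y wins within each week-4 weight band; Diet E wins overall), so the answer turns on the causal role of week-4 weight band.
Week-4 weight band lies on the pathway diet → week-4 weight band → outcome, so adjusting for it blocks the indirect effect. For the total causal effect of diet, use the unadjusted pooled rates.
So P(outcome | do(Diet Y)) is just the pooled rate for Diet Y: 690/1800 = 0.383.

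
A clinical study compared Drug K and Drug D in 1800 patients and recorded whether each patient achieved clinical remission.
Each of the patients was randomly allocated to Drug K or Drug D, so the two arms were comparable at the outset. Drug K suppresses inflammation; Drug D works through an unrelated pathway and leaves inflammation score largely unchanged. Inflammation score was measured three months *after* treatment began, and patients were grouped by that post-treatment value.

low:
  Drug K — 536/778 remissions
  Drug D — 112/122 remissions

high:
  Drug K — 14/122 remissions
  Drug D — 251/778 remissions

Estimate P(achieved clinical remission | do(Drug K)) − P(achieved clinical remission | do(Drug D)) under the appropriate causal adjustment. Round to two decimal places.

Stratifying would compare drugs among patients the drugs themselves sorted into inflammation score groups — a form of selection on an intermediate. The unconditioned pooled rates give the total causal effect.
The causal difference is the pooled difference: 0.611 − 0.403 = +0.208.

+0.21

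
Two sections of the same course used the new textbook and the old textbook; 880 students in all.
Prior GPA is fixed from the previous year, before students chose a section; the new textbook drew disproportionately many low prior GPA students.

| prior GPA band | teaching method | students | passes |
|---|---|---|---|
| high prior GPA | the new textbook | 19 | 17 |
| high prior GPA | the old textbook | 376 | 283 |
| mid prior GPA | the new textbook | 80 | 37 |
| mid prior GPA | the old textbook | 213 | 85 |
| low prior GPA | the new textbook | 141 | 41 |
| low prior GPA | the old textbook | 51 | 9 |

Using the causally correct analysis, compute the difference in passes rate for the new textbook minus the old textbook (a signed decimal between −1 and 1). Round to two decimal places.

+0.11

The prior GPA band-specific comparison favours the new textbook throughout, but the pooled figures favour the old textbook. The question is whether to condition on prior GPA band.
The imbalance in prior GPA band arose from how students were allocated, not from anything the teaching method did; and prior GPA band independently affects the outcome. The pooled gap is confounded — condition on prior GPA band.
Adjusting over the population distribution of prior GPA band: 0.449·(0.895−0.753) + 0.333·(0.463−0.399) + 0.218·(0.291−0.176) = +0.110.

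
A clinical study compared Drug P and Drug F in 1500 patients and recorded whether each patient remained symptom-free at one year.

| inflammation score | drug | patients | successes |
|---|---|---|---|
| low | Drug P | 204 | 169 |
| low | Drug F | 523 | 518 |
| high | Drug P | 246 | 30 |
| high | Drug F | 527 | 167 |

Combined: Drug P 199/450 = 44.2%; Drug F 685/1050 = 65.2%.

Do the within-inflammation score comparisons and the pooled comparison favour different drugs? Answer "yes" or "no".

no

Within each inflammation score level (low 82.8% vs 99.0%; high 12.2% vs 31.7%), Drug F has the higher rate every time. Pooled: 44.2% vs 65.2% — Drug F has the higher rate overall. They agree.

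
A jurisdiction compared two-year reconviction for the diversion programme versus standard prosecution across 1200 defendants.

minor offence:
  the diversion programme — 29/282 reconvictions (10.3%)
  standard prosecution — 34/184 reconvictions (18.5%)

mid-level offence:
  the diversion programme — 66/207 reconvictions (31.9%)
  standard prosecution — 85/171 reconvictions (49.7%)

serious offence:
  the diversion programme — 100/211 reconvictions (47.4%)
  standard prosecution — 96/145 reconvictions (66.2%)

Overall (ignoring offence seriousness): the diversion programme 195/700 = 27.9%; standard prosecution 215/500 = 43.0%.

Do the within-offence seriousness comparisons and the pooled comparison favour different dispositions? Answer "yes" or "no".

no

Within each offence seriousness level (minor offence 10.3% vs 18.5%; mid-level offence 31.9% vs 49.7%; serious offence 47.4% vs 66.2%), the diversion programme has the lower rate every time. Pooled: 27.9% vs 43.0% — the diversion programme has the lower rate overall. They agree.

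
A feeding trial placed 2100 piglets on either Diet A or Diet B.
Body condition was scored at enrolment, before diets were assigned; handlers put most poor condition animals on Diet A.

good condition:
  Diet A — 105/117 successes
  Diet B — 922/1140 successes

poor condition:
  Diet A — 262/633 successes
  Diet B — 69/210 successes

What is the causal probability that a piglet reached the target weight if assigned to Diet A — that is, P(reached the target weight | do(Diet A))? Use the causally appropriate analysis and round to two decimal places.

0.70

Nothing the diet does changes starting body condition; the imbalance is an allocation artefact. With starting body condition also predicting the outcome, the pooled figure is confounded, and the within-stratum comparison is the causal one.
Standardising Diet A to the population starting body condition mix: 0.599·105/117 + 0.401·262/633 = 0.703.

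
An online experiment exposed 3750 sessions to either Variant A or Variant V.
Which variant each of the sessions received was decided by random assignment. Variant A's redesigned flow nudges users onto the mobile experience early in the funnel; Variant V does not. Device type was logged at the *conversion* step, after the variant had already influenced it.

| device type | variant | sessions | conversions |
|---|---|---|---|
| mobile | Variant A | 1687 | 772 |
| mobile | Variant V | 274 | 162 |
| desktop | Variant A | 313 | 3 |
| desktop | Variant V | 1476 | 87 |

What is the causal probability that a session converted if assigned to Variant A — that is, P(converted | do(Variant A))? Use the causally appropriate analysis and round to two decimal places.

Within every device type level Variant V has the higher rate, yet pooled Variant A does — Simpson's reversal.
Device type is downstream of the variant. One should not condition on a consequence of treatment, so the overall rates are the right comparison.
So P(outcome | do(Variant A)) is just the pooled rate for Variant A: 775/2000 = 0.388.

0.39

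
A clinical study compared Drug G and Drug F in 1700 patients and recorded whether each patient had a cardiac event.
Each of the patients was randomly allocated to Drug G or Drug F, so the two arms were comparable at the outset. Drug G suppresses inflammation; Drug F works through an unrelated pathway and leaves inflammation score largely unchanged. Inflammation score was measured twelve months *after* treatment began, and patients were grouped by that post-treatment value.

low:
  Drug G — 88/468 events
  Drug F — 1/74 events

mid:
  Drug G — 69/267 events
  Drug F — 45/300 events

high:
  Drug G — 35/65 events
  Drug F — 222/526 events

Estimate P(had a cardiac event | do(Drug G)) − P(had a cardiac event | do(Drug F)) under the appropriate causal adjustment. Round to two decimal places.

-0.06

The stratified and pooled comparisons disagree (Drug F wins within each inflammation score; Drug G wins overall), so the answer turns on the causal role of inflammation score.
Inflammation score is downstream of the drug. One should not condition on a consequence of treatment, so the overall rates are the right comparison.
The causal difference is the pooled difference: 0.240 − 0.298 = -0.058.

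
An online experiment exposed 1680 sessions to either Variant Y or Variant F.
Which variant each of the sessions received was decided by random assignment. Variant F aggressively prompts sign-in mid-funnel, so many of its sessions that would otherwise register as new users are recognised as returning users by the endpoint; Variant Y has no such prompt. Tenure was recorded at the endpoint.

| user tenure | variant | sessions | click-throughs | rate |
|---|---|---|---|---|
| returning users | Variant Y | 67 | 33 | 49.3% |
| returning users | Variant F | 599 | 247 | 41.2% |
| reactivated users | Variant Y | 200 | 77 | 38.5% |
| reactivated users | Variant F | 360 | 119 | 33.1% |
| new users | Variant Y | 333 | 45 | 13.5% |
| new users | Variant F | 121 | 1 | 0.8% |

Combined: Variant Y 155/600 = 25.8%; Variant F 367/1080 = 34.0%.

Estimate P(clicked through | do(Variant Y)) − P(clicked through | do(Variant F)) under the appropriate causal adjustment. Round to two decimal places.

User tenure lies on the pathway variant → user tenure → outcome, so adjusting for it blocks the indirect effect. For the total causal effect of variant, use the unadjusted pooled rates.
The causal difference is the pooled difference: 0.258 − 0.340 = -0.081.

-0.08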